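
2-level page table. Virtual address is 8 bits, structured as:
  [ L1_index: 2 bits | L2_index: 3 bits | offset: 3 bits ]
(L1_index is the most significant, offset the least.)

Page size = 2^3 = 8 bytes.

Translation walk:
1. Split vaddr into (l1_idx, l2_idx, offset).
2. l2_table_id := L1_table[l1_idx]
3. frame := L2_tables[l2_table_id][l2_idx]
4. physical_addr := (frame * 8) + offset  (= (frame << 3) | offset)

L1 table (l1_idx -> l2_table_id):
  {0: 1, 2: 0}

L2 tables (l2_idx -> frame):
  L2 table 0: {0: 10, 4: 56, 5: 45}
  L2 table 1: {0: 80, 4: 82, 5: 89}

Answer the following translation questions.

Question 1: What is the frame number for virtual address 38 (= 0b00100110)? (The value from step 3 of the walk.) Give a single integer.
Answer: 82

Derivation:
vaddr = 38: l1_idx=0, l2_idx=4
L1[0] = 1; L2[1][4] = 82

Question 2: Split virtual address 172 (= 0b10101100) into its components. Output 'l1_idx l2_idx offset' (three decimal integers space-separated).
Answer: 2 5 4

Derivation:
vaddr = 172 = 0b10101100
  top 2 bits -> l1_idx = 2
  next 3 bits -> l2_idx = 5
  bottom 3 bits -> offset = 4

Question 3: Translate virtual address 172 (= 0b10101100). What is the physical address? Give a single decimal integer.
Answer: 364

Derivation:
vaddr = 172 = 0b10101100
Split: l1_idx=2, l2_idx=5, offset=4
L1[2] = 0
L2[0][5] = 45
paddr = 45 * 8 + 4 = 364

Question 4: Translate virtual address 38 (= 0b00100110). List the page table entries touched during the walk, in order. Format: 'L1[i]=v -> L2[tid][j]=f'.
Answer: L1[0]=1 -> L2[1][4]=82

Derivation:
vaddr = 38 = 0b00100110
Split: l1_idx=0, l2_idx=4, offset=6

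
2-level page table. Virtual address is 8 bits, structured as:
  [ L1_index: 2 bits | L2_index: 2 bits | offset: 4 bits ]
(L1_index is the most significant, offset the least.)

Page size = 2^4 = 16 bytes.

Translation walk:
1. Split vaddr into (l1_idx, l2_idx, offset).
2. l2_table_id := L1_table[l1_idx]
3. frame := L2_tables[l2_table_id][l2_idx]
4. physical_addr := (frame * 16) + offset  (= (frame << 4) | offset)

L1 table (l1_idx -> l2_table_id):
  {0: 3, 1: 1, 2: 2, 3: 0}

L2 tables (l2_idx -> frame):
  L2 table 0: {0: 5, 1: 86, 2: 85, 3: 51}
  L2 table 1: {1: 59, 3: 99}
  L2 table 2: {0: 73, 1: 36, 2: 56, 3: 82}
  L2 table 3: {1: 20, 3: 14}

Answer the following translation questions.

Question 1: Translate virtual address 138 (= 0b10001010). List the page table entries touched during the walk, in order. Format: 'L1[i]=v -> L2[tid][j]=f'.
vaddr = 138 = 0b10001010
Split: l1_idx=2, l2_idx=0, offset=10

Answer: L1[2]=2 -> L2[2][0]=73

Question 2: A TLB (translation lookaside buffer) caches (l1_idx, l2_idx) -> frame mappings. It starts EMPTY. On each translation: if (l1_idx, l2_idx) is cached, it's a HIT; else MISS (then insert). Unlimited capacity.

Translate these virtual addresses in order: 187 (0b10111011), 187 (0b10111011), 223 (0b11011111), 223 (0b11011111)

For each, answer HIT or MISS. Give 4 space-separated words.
vaddr=187: (2,3) not in TLB -> MISS, insert
vaddr=187: (2,3) in TLB -> HIT
vaddr=223: (3,1) not in TLB -> MISS, insert
vaddr=223: (3,1) in TLB -> HIT

Answer: MISS HIT MISS HIT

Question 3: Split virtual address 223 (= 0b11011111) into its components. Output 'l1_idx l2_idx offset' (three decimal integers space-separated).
Answer: 3 1 15

Derivation:
vaddr = 223 = 0b11011111
  top 2 bits -> l1_idx = 3
  next 2 bits -> l2_idx = 1
  bottom 4 bits -> offset = 15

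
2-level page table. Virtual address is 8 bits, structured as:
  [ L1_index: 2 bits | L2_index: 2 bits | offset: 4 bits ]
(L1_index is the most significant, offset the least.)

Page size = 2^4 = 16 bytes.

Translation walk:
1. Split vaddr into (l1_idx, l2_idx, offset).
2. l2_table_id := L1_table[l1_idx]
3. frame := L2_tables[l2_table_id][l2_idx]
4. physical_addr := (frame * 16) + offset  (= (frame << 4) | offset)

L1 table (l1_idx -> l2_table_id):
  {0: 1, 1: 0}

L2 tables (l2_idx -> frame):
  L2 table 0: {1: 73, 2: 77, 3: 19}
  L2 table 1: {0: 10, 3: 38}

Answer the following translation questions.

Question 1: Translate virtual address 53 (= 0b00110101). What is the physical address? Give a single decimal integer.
vaddr = 53 = 0b00110101
Split: l1_idx=0, l2_idx=3, offset=5
L1[0] = 1
L2[1][3] = 38
paddr = 38 * 16 + 5 = 613

Answer: 613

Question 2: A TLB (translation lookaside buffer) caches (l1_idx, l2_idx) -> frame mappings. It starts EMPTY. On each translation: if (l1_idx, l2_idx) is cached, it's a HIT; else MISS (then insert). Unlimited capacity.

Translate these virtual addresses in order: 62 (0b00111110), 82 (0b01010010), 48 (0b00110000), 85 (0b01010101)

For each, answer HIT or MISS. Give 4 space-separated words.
vaddr=62: (0,3) not in TLB -> MISS, insert
vaddr=82: (1,1) not in TLB -> MISS, insert
vaddr=48: (0,3) in TLB -> HIT
vaddr=85: (1,1) in TLB -> HIT

Answer: MISS MISS HIT HIT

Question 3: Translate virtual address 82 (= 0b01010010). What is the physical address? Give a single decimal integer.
vaddr = 82 = 0b01010010
Split: l1_idx=1, l2_idx=1, offset=2
L1[1] = 0
L2[0][1] = 73
paddr = 73 * 16 + 2 = 1170

Answer: 1170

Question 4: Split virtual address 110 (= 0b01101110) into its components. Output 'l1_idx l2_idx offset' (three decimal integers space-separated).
Answer: 1 2 14

Derivation:
vaddr = 110 = 0b01101110
  top 2 bits -> l1_idx = 1
  next 2 bits -> l2_idx = 2
  bottom 4 bits -> offset = 14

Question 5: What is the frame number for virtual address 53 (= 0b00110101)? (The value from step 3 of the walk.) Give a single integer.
Answer: 38

Derivation:
vaddr = 53: l1_idx=0, l2_idx=3
L1[0] = 1; L2[1][3] = 38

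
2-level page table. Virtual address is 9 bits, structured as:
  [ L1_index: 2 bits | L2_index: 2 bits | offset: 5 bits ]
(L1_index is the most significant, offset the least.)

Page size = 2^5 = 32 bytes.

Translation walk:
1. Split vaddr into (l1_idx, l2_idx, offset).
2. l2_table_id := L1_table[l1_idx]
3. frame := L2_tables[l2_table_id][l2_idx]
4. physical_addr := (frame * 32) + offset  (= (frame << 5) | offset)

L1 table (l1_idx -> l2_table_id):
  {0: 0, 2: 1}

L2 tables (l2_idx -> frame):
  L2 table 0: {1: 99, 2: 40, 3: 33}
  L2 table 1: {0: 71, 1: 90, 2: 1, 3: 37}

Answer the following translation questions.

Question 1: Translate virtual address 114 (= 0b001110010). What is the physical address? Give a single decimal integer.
vaddr = 114 = 0b001110010
Split: l1_idx=0, l2_idx=3, offset=18
L1[0] = 0
L2[0][3] = 33
paddr = 33 * 32 + 18 = 1074

Answer: 1074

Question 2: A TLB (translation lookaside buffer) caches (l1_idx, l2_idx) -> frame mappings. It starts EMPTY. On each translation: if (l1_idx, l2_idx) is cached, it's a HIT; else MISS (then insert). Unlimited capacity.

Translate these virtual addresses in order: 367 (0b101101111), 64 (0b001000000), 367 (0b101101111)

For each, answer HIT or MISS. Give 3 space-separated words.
Answer: MISS MISS HIT

Derivation:
vaddr=367: (2,3) not in TLB -> MISS, insert
vaddr=64: (0,2) not in TLB -> MISS, insert
vaddr=367: (2,3) in TLB -> HIT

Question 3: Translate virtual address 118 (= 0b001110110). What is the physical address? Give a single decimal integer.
Answer: 1078

Derivation:
vaddr = 118 = 0b001110110
Split: l1_idx=0, l2_idx=3, offset=22
L1[0] = 0
L2[0][3] = 33
paddr = 33 * 32 + 22 = 1078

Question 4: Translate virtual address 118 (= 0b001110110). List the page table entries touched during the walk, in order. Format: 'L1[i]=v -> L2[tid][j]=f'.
vaddr = 118 = 0b001110110
Split: l1_idx=0, l2_idx=3, offset=22

Answer: L1[0]=0 -> L2[0][3]=33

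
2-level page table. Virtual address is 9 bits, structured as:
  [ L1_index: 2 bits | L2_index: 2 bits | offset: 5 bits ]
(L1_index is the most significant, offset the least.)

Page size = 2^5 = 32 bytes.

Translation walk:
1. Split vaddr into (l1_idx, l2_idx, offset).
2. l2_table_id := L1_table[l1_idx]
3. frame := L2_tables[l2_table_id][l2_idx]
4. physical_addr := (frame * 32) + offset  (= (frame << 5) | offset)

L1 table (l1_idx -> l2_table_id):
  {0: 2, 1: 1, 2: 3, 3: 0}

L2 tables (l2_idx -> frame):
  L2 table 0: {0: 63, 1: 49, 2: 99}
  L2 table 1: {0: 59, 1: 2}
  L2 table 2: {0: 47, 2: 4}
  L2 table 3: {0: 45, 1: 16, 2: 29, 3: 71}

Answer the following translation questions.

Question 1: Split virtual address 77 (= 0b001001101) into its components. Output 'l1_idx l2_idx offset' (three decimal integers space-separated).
vaddr = 77 = 0b001001101
  top 2 bits -> l1_idx = 0
  next 2 bits -> l2_idx = 2
  bottom 5 bits -> offset = 13

Answer: 0 2 13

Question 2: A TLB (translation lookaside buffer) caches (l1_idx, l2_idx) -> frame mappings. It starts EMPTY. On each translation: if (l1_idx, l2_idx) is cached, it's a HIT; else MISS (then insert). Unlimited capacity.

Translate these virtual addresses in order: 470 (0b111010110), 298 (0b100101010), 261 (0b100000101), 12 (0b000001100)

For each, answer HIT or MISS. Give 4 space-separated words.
Answer: MISS MISS MISS MISS

Derivation:
vaddr=470: (3,2) not in TLB -> MISS, insert
vaddr=298: (2,1) not in TLB -> MISS, insert
vaddr=261: (2,0) not in TLB -> MISS, insert
vaddr=12: (0,0) not in TLB -> MISS, insert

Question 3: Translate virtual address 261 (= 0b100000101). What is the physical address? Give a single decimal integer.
Answer: 1445

Derivation:
vaddr = 261 = 0b100000101
Split: l1_idx=2, l2_idx=0, offset=5
L1[2] = 3
L2[3][0] = 45
paddr = 45 * 32 + 5 = 1445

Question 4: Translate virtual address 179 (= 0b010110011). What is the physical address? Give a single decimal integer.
vaddr = 179 = 0b010110011
Split: l1_idx=1, l2_idx=1, offset=19
L1[1] = 1
L2[1][1] = 2
paddr = 2 * 32 + 19 = 83

Answer: 83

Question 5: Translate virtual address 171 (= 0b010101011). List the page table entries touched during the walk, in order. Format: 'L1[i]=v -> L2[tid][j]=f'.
Answer: L1[1]=1 -> L2[1][1]=2

Derivation:
vaddr = 171 = 0b010101011
Split: l1_idx=1, l2_idx=1, offset=11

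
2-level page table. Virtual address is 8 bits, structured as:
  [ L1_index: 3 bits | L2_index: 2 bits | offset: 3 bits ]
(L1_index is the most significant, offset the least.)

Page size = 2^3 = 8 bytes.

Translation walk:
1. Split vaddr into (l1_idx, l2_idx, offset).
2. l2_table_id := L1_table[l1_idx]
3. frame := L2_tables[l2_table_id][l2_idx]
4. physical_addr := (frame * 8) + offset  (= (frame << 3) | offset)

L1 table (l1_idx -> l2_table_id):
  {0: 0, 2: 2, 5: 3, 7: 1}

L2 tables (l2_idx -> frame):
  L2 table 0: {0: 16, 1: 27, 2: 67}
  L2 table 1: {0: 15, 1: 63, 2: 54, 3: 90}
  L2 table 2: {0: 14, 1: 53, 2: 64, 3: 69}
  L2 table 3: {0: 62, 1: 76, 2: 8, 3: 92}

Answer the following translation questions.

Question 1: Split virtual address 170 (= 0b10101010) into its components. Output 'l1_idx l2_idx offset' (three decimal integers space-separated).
vaddr = 170 = 0b10101010
  top 3 bits -> l1_idx = 5
  next 2 bits -> l2_idx = 1
  bottom 3 bits -> offset = 2

Answer: 5 1 2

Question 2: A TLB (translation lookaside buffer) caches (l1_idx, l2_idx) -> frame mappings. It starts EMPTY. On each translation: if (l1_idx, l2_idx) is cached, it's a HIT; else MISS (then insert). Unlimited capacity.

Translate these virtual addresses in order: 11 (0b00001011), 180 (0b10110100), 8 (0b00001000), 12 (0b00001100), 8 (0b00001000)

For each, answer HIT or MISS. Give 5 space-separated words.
vaddr=11: (0,1) not in TLB -> MISS, insert
vaddr=180: (5,2) not in TLB -> MISS, insert
vaddr=8: (0,1) in TLB -> HIT
vaddr=12: (0,1) in TLB -> HIT
vaddr=8: (0,1) in TLB -> HIT

Answer: MISS MISS HIT HIT HIT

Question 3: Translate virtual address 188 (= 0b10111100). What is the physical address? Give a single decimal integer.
Answer: 740

Derivation:
vaddr = 188 = 0b10111100
Split: l1_idx=5, l2_idx=3, offset=4
L1[5] = 3
L2[3][3] = 92
paddr = 92 * 8 + 4 = 740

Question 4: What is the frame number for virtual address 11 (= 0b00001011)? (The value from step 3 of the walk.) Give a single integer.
Answer: 27

Derivation:
vaddr = 11: l1_idx=0, l2_idx=1
L1[0] = 0; L2[0][1] = 27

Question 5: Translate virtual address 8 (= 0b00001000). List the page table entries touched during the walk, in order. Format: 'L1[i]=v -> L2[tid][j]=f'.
vaddr = 8 = 0b00001000
Split: l1_idx=0, l2_idx=1, offset=0

Answer: L1[0]=0 -> L2[0][1]=27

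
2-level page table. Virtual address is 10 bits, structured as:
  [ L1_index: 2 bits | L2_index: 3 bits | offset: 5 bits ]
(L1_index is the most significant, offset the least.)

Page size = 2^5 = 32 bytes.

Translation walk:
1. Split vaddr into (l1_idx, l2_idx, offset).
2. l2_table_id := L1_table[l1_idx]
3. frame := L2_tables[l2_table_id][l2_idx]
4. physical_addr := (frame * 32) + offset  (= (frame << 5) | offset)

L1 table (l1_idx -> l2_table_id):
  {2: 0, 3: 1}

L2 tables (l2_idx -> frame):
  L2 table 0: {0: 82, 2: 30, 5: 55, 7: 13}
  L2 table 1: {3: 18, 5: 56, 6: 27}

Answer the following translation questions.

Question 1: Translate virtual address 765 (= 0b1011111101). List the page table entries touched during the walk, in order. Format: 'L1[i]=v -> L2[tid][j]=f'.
Answer: L1[2]=0 -> L2[0][7]=13

Derivation:
vaddr = 765 = 0b1011111101
Split: l1_idx=2, l2_idx=7, offset=29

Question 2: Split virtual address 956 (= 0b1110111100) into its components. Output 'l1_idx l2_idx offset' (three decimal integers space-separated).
Answer: 3 5 28

Derivation:
vaddr = 956 = 0b1110111100
  top 2 bits -> l1_idx = 3
  next 3 bits -> l2_idx = 5
  bottom 5 bits -> offset = 28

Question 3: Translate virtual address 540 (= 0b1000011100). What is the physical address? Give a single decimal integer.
vaddr = 540 = 0b1000011100
Split: l1_idx=2, l2_idx=0, offset=28
L1[2] = 0
L2[0][0] = 82
paddr = 82 * 32 + 28 = 2652

Answer: 2652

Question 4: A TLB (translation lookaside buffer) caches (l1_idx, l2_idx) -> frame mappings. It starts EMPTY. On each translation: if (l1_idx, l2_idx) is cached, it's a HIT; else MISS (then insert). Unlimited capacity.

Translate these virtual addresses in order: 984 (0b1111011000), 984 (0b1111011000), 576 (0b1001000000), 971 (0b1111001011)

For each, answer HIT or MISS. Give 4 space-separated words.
Answer: MISS HIT MISS HIT

Derivation:
vaddr=984: (3,6) not in TLB -> MISS, insert
vaddr=984: (3,6) in TLB -> HIT
vaddr=576: (2,2) not in TLB -> MISS, insert
vaddr=971: (3,6) in TLB -> HIT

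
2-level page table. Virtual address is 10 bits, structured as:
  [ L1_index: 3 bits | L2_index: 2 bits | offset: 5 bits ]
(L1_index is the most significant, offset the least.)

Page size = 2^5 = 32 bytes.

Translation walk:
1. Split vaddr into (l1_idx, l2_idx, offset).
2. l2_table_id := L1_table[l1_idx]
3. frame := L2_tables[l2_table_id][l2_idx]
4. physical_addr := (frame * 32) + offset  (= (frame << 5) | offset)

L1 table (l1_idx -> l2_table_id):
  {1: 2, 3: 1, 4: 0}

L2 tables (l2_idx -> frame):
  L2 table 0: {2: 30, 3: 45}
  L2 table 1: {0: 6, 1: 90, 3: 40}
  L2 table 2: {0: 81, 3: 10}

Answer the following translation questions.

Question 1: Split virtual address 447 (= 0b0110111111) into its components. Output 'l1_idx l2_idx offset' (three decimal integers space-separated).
Answer: 3 1 31

Derivation:
vaddr = 447 = 0b0110111111
  top 3 bits -> l1_idx = 3
  next 2 bits -> l2_idx = 1
  bottom 5 bits -> offset = 31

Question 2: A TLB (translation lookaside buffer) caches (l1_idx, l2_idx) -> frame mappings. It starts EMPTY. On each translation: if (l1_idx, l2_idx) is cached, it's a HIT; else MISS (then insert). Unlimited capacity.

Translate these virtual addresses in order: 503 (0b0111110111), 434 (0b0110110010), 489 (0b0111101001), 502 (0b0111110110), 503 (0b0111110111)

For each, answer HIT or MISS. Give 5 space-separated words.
vaddr=503: (3,3) not in TLB -> MISS, insert
vaddr=434: (3,1) not in TLB -> MISS, insert
vaddr=489: (3,3) in TLB -> HIT
vaddr=502: (3,3) in TLB -> HIT
vaddr=503: (3,3) in TLB -> HIT

Answer: MISS MISS HIT HIT HIT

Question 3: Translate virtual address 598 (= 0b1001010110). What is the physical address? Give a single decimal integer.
Answer: 982

Derivation:
vaddr = 598 = 0b1001010110
Split: l1_idx=4, l2_idx=2, offset=22
L1[4] = 0
L2[0][2] = 30
paddr = 30 * 32 + 22 = 982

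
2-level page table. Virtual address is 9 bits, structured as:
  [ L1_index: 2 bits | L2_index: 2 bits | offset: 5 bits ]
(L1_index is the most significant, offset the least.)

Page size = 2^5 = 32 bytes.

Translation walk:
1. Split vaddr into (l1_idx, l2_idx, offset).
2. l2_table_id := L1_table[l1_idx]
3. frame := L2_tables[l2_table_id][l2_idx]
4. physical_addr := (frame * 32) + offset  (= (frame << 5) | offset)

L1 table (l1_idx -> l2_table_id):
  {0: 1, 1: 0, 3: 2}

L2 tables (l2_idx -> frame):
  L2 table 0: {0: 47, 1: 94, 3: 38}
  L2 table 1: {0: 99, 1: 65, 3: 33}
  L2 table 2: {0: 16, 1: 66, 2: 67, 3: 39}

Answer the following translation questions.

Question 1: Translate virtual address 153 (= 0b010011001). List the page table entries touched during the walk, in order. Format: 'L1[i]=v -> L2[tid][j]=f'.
vaddr = 153 = 0b010011001
Split: l1_idx=1, l2_idx=0, offset=25

Answer: L1[1]=0 -> L2[0][0]=47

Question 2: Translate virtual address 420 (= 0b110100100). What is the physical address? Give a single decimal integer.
Answer: 2116

Derivation:
vaddr = 420 = 0b110100100
Split: l1_idx=3, l2_idx=1, offset=4
L1[3] = 2
L2[2][1] = 66
paddr = 66 * 32 + 4 = 2116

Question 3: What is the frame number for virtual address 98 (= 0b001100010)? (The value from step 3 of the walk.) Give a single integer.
Answer: 33

Derivation:
vaddr = 98: l1_idx=0, l2_idx=3
L1[0] = 1; L2[1][3] = 33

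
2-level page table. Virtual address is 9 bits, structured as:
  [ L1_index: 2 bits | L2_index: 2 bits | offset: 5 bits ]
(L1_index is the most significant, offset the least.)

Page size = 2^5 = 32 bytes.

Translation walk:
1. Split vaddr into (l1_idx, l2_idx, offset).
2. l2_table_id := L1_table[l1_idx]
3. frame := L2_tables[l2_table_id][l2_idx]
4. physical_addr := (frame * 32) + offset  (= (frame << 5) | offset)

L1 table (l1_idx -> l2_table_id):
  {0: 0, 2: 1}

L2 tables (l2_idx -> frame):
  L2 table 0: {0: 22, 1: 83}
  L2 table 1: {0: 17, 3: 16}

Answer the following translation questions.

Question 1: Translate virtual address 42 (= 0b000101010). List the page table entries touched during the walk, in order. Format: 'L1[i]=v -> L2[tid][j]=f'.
vaddr = 42 = 0b000101010
Split: l1_idx=0, l2_idx=1, offset=10

Answer: L1[0]=0 -> L2[0][1]=83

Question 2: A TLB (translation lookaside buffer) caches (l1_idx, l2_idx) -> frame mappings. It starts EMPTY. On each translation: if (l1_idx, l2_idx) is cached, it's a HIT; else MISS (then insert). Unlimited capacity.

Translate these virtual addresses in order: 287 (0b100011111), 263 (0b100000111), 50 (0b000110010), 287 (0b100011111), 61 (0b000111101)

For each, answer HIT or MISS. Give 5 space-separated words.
vaddr=287: (2,0) not in TLB -> MISS, insert
vaddr=263: (2,0) in TLB -> HIT
vaddr=50: (0,1) not in TLB -> MISS, insert
vaddr=287: (2,0) in TLB -> HIT
vaddr=61: (0,1) in TLB -> HIT

Answer: MISS HIT MISS HIT HIT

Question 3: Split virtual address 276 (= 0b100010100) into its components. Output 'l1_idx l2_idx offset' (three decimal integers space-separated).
Answer: 2 0 20

Derivation:
vaddr = 276 = 0b100010100
  top 2 bits -> l1_idx = 2
  next 2 bits -> l2_idx = 0
  bottom 5 bits -> offset = 20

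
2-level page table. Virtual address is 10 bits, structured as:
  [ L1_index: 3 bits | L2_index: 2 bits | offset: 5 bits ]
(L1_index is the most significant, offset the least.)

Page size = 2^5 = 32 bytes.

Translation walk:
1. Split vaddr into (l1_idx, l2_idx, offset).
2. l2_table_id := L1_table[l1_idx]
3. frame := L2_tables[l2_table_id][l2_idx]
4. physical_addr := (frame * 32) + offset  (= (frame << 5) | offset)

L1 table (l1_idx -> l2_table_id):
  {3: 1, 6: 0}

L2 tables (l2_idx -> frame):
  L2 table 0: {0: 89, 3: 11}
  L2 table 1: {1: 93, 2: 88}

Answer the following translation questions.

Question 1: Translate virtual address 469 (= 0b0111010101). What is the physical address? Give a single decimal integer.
vaddr = 469 = 0b0111010101
Split: l1_idx=3, l2_idx=2, offset=21
L1[3] = 1
L2[1][2] = 88
paddr = 88 * 32 + 21 = 2837

Answer: 2837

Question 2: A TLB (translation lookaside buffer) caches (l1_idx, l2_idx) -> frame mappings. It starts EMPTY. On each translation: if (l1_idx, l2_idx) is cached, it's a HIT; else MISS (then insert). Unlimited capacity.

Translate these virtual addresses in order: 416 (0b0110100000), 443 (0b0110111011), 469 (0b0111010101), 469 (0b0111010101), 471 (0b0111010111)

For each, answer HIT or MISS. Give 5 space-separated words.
vaddr=416: (3,1) not in TLB -> MISS, insert
vaddr=443: (3,1) in TLB -> HIT
vaddr=469: (3,2) not in TLB -> MISS, insert
vaddr=469: (3,2) in TLB -> HIT
vaddr=471: (3,2) in TLB -> HIT

Answer: MISS HIT MISS HIT HIT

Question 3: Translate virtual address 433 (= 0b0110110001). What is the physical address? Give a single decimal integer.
Answer: 2993

Derivation:
vaddr = 433 = 0b0110110001
Split: l1_idx=3, l2_idx=1, offset=17
L1[3] = 1
L2[1][1] = 93
paddr = 93 * 32 + 17 = 2993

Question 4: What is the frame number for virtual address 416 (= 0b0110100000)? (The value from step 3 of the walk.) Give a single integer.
Answer: 93

Derivation:
vaddr = 416: l1_idx=3, l2_idx=1
L1[3] = 1; L2[1][1] = 93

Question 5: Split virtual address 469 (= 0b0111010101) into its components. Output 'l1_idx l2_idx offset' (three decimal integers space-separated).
Answer: 3 2 21

Derivation:
vaddr = 469 = 0b0111010101
  top 3 bits -> l1_idx = 3
  next 2 bits -> l2_idx = 2
  bottom 5 bits -> offset = 21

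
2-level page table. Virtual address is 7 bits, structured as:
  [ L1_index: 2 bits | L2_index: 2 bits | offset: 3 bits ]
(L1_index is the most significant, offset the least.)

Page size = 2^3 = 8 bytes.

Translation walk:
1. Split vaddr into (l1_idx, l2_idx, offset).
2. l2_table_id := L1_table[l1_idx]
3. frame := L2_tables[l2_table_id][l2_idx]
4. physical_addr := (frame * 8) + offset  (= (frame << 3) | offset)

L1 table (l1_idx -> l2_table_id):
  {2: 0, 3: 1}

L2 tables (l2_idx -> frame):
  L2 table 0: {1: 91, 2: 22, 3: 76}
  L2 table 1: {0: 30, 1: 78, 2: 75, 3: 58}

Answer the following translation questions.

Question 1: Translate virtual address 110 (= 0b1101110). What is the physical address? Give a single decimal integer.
vaddr = 110 = 0b1101110
Split: l1_idx=3, l2_idx=1, offset=6
L1[3] = 1
L2[1][1] = 78
paddr = 78 * 8 + 6 = 630

Answer: 630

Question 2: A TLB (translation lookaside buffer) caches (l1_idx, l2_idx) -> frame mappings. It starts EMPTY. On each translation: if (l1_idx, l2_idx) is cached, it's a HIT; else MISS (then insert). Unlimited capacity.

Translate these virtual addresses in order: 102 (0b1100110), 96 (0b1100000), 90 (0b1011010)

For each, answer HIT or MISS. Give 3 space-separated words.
Answer: MISS HIT MISS

Derivation:
vaddr=102: (3,0) not in TLB -> MISS, insert
vaddr=96: (3,0) in TLB -> HIT
vaddr=90: (2,3) not in TLB -> MISS, insert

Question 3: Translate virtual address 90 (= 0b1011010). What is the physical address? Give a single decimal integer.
Answer: 610

Derivation:
vaddr = 90 = 0b1011010
Split: l1_idx=2, l2_idx=3, offset=2
L1[2] = 0
L2[0][3] = 76
paddr = 76 * 8 + 2 = 610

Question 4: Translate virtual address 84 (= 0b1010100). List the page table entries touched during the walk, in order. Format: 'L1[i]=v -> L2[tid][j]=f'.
Answer: L1[2]=0 -> L2[0][2]=22

Derivation:
vaddr = 84 = 0b1010100
Split: l1_idx=2, l2_idx=2, offset=4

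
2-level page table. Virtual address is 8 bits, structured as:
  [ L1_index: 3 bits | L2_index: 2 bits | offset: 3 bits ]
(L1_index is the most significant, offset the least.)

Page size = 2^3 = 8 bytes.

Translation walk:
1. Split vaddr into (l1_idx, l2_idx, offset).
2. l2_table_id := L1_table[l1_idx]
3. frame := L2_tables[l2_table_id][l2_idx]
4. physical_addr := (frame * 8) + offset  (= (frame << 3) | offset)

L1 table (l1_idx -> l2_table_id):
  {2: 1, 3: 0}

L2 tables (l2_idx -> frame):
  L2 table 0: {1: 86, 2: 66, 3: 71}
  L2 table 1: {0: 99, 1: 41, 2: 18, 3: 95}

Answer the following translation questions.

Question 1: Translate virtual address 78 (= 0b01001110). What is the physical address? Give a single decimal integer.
vaddr = 78 = 0b01001110
Split: l1_idx=2, l2_idx=1, offset=6
L1[2] = 1
L2[1][1] = 41
paddr = 41 * 8 + 6 = 334

Answer: 334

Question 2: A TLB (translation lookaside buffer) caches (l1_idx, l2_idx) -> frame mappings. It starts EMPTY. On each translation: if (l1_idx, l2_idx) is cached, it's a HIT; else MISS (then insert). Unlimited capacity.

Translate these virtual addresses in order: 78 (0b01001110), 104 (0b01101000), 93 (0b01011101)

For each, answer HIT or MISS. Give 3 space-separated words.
Answer: MISS MISS MISS

Derivation:
vaddr=78: (2,1) not in TLB -> MISS, insert
vaddr=104: (3,1) not in TLB -> MISS, insert
vaddr=93: (2,3) not in TLB -> MISS, insert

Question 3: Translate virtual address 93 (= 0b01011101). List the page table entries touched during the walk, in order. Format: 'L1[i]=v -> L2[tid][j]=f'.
Answer: L1[2]=1 -> L2[1][3]=95

Derivation:
vaddr = 93 = 0b01011101
Split: l1_idx=2, l2_idx=3, offset=5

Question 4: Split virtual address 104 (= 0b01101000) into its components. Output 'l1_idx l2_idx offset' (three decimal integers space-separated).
Answer: 3 1 0

Derivation:
vaddr = 104 = 0b01101000
  top 3 bits -> l1_idx = 3
  next 2 bits -> l2_idx = 1
  bottom 3 bits -> offset = 0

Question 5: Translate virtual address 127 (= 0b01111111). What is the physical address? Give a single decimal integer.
vaddr = 127 = 0b01111111
Split: l1_idx=3, l2_idx=3, offset=7
L1[3] = 0
L2[0][3] = 71
paddr = 71 * 8 + 7 = 575

Answer: 575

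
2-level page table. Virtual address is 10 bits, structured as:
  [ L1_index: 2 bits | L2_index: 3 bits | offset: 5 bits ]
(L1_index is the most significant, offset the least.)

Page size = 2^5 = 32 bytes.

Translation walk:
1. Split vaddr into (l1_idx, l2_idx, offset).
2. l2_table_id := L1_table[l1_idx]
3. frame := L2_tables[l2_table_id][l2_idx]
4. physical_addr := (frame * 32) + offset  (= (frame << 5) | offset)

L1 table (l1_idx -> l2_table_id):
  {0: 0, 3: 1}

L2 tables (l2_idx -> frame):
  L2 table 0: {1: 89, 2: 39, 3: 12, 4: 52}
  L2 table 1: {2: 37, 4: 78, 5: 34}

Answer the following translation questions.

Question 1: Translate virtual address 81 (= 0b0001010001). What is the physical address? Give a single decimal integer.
vaddr = 81 = 0b0001010001
Split: l1_idx=0, l2_idx=2, offset=17
L1[0] = 0
L2[0][2] = 39
paddr = 39 * 32 + 17 = 1265

Answer: 1265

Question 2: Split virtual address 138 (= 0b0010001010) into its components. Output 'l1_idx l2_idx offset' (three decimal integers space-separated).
Answer: 0 4 10

Derivation:
vaddr = 138 = 0b0010001010
  top 2 bits -> l1_idx = 0
  next 3 bits -> l2_idx = 4
  bottom 5 bits -> offset = 10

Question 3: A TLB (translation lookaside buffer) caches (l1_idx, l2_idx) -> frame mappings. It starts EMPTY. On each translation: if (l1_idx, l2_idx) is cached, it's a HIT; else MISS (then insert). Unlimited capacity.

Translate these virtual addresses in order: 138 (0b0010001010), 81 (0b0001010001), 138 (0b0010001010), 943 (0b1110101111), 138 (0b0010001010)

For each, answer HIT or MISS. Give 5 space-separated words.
Answer: MISS MISS HIT MISS HIT

Derivation:
vaddr=138: (0,4) not in TLB -> MISS, insert
vaddr=81: (0,2) not in TLB -> MISS, insert
vaddr=138: (0,4) in TLB -> HIT
vaddr=943: (3,5) not in TLB -> MISS, insert
vaddr=138: (0,4) in TLB -> HIT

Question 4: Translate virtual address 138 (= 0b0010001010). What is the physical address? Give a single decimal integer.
vaddr = 138 = 0b0010001010
Split: l1_idx=0, l2_idx=4, offset=10
L1[0] = 0
L2[0][4] = 52
paddr = 52 * 32 + 10 = 1674

Answer: 1674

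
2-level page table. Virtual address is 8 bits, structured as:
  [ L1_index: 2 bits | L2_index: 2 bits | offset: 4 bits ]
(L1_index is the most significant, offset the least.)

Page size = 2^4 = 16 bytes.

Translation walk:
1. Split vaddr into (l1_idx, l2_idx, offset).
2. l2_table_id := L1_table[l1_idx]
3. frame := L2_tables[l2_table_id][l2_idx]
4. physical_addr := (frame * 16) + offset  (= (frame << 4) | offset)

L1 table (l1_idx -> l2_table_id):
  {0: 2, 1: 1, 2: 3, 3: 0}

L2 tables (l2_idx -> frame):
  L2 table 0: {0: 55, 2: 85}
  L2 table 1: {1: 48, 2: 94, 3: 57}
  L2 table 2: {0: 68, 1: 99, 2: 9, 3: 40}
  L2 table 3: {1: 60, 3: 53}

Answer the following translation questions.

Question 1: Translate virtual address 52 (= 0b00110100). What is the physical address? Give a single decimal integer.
vaddr = 52 = 0b00110100
Split: l1_idx=0, l2_idx=3, offset=4
L1[0] = 2
L2[2][3] = 40
paddr = 40 * 16 + 4 = 644

Answer: 644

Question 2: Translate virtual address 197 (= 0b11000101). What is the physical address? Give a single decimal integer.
Answer: 885

Derivation:
vaddr = 197 = 0b11000101
Split: l1_idx=3, l2_idx=0, offset=5
L1[3] = 0
L2[0][0] = 55
paddr = 55 * 16 + 5 = 885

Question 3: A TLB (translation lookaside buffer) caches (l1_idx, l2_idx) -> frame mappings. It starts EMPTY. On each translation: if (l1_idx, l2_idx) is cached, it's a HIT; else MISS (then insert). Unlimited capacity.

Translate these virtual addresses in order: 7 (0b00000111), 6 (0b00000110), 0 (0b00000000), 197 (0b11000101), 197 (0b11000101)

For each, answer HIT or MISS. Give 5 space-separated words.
vaddr=7: (0,0) not in TLB -> MISS, insert
vaddr=6: (0,0) in TLB -> HIT
vaddr=0: (0,0) in TLB -> HIT
vaddr=197: (3,0) not in TLB -> MISS, insert
vaddr=197: (3,0) in TLB -> HIT

Answer: MISS HIT HIT MISS HIT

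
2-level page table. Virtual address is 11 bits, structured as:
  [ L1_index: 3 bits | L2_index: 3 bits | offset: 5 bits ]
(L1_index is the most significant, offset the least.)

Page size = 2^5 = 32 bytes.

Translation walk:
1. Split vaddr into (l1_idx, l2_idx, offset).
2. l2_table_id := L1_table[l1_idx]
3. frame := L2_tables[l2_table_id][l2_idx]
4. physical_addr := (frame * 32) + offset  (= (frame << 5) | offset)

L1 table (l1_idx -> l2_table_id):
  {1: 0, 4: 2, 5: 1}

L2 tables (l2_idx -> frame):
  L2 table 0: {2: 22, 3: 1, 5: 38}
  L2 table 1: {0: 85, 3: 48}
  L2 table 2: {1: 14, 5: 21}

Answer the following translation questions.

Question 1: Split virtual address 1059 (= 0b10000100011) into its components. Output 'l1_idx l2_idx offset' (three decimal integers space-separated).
vaddr = 1059 = 0b10000100011
  top 3 bits -> l1_idx = 4
  next 3 bits -> l2_idx = 1
  bottom 5 bits -> offset = 3

Answer: 4 1 3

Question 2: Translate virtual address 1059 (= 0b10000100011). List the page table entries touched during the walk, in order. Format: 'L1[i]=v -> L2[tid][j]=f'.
vaddr = 1059 = 0b10000100011
Split: l1_idx=4, l2_idx=1, offset=3

Answer: L1[4]=2 -> L2[2][1]=14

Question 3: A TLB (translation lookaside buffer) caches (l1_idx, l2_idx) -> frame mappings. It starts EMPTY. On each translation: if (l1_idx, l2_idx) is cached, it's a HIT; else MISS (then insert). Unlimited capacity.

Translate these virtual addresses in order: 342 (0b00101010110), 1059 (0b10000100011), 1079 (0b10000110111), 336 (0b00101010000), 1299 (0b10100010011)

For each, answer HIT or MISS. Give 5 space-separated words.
vaddr=342: (1,2) not in TLB -> MISS, insert
vaddr=1059: (4,1) not in TLB -> MISS, insert
vaddr=1079: (4,1) in TLB -> HIT
vaddr=336: (1,2) in TLB -> HIT
vaddr=1299: (5,0) not in TLB -> MISS, insert

Answer: MISS MISS HIT HIT MISS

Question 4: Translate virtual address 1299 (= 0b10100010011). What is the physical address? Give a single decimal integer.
Answer: 2739

Derivation:
vaddr = 1299 = 0b10100010011
Split: l1_idx=5, l2_idx=0, offset=19
L1[5] = 1
L2[1][0] = 85
paddr = 85 * 32 + 19 = 2739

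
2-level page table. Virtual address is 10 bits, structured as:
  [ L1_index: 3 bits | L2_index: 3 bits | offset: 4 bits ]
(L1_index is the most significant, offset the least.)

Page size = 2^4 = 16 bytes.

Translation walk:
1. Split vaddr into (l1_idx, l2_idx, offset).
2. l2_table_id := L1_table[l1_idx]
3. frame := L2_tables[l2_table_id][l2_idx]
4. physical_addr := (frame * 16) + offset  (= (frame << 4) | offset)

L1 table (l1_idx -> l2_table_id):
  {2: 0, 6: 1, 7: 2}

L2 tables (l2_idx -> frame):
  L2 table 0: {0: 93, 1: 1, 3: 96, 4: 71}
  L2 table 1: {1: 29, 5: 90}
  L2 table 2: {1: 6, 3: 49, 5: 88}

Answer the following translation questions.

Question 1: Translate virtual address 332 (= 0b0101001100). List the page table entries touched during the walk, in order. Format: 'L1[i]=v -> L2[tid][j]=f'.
Answer: L1[2]=0 -> L2[0][4]=71

Derivation:
vaddr = 332 = 0b0101001100
Split: l1_idx=2, l2_idx=4, offset=12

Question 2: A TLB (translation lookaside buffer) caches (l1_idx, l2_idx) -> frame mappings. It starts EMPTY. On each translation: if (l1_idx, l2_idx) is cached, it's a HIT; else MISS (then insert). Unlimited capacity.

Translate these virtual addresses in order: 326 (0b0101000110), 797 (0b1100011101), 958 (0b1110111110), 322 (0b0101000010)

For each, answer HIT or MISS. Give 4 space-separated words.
vaddr=326: (2,4) not in TLB -> MISS, insert
vaddr=797: (6,1) not in TLB -> MISS, insert
vaddr=958: (7,3) not in TLB -> MISS, insert
vaddr=322: (2,4) in TLB -> HIT

Answer: MISS MISS MISS HIT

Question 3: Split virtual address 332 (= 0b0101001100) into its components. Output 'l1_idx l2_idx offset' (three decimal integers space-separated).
Answer: 2 4 12

Derivation:
vaddr = 332 = 0b0101001100
  top 3 bits -> l1_idx = 2
  next 3 bits -> l2_idx = 4
  bottom 4 bits -> offset = 12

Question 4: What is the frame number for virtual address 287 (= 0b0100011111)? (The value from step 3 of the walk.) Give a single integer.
Answer: 1

Derivation:
vaddr = 287: l1_idx=2, l2_idx=1
L1[2] = 0; L2[0][1] = 1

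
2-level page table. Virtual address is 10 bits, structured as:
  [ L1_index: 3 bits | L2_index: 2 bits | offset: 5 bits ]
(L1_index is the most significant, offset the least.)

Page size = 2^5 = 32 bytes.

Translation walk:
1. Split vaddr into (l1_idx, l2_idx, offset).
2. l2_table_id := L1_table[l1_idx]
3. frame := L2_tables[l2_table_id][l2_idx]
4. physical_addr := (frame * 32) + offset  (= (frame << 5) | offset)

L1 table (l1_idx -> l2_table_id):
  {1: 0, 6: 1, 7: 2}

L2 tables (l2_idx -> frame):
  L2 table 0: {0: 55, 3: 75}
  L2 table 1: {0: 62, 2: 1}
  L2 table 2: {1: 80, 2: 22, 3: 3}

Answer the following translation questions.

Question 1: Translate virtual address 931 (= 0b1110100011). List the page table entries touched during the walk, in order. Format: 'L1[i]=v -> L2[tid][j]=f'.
vaddr = 931 = 0b1110100011
Split: l1_idx=7, l2_idx=1, offset=3

Answer: L1[7]=2 -> L2[2][1]=80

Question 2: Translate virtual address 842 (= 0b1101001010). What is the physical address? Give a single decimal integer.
Answer: 42

Derivation:
vaddr = 842 = 0b1101001010
Split: l1_idx=6, l2_idx=2, offset=10
L1[6] = 1
L2[1][2] = 1
paddr = 1 * 32 + 10 = 42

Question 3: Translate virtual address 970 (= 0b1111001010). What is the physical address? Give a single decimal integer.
Answer: 714

Derivation:
vaddr = 970 = 0b1111001010
Split: l1_idx=7, l2_idx=2, offset=10
L1[7] = 2
L2[2][2] = 22
paddr = 22 * 32 + 10 = 714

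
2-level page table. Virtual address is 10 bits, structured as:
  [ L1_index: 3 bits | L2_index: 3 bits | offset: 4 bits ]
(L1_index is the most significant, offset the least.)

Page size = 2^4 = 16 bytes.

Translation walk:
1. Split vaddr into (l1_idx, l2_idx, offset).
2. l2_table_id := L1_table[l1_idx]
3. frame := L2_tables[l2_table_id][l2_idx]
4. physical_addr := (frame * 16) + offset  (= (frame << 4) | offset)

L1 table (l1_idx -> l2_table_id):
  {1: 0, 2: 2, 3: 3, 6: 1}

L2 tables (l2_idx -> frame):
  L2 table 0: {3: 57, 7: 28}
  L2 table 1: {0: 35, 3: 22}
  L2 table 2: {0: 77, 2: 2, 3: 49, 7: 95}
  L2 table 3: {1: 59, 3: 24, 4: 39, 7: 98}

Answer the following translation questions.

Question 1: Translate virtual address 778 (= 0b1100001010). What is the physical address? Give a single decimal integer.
Answer: 570

Derivation:
vaddr = 778 = 0b1100001010
Split: l1_idx=6, l2_idx=0, offset=10
L1[6] = 1
L2[1][0] = 35
paddr = 35 * 16 + 10 = 570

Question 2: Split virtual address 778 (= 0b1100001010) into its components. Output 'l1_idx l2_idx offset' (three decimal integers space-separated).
Answer: 6 0 10

Derivation:
vaddr = 778 = 0b1100001010
  top 3 bits -> l1_idx = 6
  next 3 bits -> l2_idx = 0
  bottom 4 bits -> offset = 10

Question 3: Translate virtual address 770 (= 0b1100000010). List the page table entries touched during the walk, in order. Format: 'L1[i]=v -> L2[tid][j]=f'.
Answer: L1[6]=1 -> L2[1][0]=35

Derivation:
vaddr = 770 = 0b1100000010
Split: l1_idx=6, l2_idx=0, offset=2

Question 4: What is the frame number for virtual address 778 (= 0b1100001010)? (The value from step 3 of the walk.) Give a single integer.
Answer: 35

Derivation:
vaddr = 778: l1_idx=6, l2_idx=0
L1[6] = 1; L2[1][0] = 35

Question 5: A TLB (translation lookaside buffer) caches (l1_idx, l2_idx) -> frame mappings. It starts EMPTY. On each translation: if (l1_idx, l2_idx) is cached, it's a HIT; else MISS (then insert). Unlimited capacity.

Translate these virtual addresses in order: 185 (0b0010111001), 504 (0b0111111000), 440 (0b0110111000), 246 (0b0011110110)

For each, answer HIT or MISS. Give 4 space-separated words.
Answer: MISS MISS MISS MISS

Derivation:
vaddr=185: (1,3) not in TLB -> MISS, insert
vaddr=504: (3,7) not in TLB -> MISS, insert
vaddr=440: (3,3) not in TLB -> MISS, insert
vaddr=246: (1,7) not in TLB -> MISS, insert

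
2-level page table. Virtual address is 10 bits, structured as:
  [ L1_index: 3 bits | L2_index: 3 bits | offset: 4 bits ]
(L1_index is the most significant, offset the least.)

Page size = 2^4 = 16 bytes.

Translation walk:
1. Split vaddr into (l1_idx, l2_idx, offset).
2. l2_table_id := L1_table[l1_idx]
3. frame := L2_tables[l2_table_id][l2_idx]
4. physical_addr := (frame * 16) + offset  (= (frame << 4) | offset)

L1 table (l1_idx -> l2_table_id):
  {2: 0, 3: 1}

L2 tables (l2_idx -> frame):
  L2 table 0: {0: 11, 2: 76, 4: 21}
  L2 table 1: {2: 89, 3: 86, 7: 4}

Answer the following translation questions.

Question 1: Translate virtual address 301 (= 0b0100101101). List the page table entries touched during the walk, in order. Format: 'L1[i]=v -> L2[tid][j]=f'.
Answer: L1[2]=0 -> L2[0][2]=76

Derivation:
vaddr = 301 = 0b0100101101
Split: l1_idx=2, l2_idx=2, offset=13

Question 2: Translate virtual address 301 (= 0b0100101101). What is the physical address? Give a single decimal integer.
vaddr = 301 = 0b0100101101
Split: l1_idx=2, l2_idx=2, offset=13
L1[2] = 0
L2[0][2] = 76
paddr = 76 * 16 + 13 = 1229

Answer: 1229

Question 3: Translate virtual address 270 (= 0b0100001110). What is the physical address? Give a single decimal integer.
Answer: 190

Derivation:
vaddr = 270 = 0b0100001110
Split: l1_idx=2, l2_idx=0, offset=14
L1[2] = 0
L2[0][0] = 11
paddr = 11 * 16 + 14 = 190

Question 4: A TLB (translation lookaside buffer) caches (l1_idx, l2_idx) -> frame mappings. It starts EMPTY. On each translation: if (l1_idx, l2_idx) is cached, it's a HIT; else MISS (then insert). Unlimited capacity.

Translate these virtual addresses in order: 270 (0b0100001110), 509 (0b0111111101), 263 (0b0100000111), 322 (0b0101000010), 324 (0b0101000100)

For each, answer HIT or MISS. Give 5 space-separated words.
Answer: MISS MISS HIT MISS HIT

Derivation:
vaddr=270: (2,0) not in TLB -> MISS, insert
vaddr=509: (3,7) not in TLB -> MISS, insert
vaddr=263: (2,0) in TLB -> HIT
vaddr=322: (2,4) not in TLB -> MISS, insert
vaddr=324: (2,4) in TLB -> HIT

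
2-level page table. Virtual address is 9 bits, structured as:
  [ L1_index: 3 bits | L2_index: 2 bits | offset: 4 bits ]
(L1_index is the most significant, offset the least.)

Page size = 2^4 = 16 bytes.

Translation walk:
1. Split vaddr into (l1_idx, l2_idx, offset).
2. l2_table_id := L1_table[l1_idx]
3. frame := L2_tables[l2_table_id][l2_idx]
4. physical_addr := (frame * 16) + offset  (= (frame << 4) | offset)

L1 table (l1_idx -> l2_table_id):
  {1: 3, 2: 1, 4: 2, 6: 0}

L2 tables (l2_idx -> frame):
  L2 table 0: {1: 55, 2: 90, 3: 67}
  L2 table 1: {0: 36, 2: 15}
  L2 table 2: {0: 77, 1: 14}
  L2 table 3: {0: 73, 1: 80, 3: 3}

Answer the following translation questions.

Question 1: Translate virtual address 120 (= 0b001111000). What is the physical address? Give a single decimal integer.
vaddr = 120 = 0b001111000
Split: l1_idx=1, l2_idx=3, offset=8
L1[1] = 3
L2[3][3] = 3
paddr = 3 * 16 + 8 = 56

Answer: 56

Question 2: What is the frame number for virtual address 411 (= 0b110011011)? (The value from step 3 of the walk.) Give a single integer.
vaddr = 411: l1_idx=6, l2_idx=1
L1[6] = 0; L2[0][1] = 55

Answer: 55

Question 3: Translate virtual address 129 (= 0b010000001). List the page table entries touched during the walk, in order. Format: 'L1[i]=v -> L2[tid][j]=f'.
vaddr = 129 = 0b010000001
Split: l1_idx=2, l2_idx=0, offset=1

Answer: L1[2]=1 -> L2[1][0]=36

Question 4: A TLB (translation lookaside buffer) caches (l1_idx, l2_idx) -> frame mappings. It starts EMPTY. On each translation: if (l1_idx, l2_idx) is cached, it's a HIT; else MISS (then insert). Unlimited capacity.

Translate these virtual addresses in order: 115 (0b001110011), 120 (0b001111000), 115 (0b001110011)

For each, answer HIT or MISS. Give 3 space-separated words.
vaddr=115: (1,3) not in TLB -> MISS, insert
vaddr=120: (1,3) in TLB -> HIT
vaddr=115: (1,3) in TLB -> HIT

Answer: MISS HIT HIT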